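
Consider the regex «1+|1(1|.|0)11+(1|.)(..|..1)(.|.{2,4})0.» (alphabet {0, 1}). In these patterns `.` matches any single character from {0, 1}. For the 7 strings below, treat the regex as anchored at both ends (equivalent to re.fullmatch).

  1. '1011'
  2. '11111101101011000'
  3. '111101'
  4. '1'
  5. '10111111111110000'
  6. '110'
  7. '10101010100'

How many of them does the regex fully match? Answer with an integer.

1. '1011' → no match
2 → no match
3. '111101' → no match
4. '1' → match
5 → match
6. '110' → no match
7. '10101010100' → no match
Total matched: 2

2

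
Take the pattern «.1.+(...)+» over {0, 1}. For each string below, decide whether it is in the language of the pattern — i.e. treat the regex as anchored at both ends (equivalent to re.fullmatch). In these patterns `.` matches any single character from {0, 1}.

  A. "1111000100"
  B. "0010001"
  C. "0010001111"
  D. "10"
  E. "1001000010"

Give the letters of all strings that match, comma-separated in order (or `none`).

A. "1111000100" → match
B. "0010001" → no match
C. "0010001111" → no match
D. "10" → no match
E. "1001000010" → no match

A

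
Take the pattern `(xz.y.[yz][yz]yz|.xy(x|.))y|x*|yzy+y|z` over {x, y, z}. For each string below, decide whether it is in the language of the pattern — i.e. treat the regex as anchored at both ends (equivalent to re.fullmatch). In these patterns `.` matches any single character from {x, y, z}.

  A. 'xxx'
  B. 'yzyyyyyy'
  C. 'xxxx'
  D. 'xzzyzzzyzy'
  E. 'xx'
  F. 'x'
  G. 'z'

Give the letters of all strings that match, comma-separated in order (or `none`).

A, B, C, D, E, F, G

A → match
B → match
C → match
D → match
E → match
F → match
G → match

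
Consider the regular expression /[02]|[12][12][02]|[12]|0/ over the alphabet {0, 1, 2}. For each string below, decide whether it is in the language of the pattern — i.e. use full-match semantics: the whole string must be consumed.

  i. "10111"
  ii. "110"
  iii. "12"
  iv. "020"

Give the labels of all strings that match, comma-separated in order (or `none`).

i → no match
ii → match
iii → no match
iv → no match

ii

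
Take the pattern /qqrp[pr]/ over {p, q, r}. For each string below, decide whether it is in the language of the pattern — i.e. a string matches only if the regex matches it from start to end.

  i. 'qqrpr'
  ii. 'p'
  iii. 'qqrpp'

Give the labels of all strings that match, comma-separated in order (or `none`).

i, iii

i → match
ii → no match — must start with 'qqrp'
iii → match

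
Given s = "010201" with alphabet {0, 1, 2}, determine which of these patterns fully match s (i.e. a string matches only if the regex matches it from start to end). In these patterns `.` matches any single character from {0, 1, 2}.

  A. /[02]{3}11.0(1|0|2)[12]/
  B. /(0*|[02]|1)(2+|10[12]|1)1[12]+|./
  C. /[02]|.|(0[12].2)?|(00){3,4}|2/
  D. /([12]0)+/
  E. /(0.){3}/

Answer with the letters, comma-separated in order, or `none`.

A → no match
B → no match
C → no match
D → no match — must end with "0"
E → match

E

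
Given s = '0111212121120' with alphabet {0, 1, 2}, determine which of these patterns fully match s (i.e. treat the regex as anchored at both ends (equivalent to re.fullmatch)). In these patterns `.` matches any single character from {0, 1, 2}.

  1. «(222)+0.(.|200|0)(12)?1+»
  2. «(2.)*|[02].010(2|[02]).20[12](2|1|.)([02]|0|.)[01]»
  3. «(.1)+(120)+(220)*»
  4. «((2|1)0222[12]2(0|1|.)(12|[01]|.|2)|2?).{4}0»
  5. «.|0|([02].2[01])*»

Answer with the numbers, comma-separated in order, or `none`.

3

1 → no match — must start with '222'
2 → no match
3 → match
4 → no match
5 → no match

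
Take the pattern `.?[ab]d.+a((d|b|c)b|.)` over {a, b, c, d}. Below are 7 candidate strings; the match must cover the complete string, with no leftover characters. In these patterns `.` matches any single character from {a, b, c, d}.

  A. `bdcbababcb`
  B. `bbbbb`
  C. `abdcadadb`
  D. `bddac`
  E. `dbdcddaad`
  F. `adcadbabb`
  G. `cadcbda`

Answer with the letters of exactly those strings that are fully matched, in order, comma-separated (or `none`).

A → no match
B → no match
C → match
D → match
E → match
F → match
G → no match

C, D, E, F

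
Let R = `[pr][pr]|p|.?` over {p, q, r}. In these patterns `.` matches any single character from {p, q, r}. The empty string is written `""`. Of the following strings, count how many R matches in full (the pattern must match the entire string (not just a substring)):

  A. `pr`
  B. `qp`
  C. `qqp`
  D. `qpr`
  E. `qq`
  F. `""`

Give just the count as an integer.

2

A → match
B → no match
C → no match
D → no match
E → no match
F → match
Total matched: 2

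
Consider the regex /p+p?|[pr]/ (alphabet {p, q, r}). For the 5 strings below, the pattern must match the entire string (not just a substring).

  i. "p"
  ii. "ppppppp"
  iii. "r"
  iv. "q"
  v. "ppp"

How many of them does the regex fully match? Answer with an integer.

4

i → match
ii → match
iii → match
iv → no match
v → match
Total matched: 4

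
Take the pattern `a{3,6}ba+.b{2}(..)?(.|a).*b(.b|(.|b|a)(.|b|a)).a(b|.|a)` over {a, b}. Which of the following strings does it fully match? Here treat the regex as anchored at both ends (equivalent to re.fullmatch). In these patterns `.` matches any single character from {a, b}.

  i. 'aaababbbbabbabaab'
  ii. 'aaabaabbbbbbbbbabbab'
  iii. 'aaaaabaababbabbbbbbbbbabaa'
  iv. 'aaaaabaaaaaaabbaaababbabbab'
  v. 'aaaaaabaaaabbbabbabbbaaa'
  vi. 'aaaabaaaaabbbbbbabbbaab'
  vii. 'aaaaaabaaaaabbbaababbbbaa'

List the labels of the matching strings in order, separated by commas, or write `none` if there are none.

i → match
ii → match
iii → no match
iv → match
v → match
vi → match
vii → match

i, ii, iv, v, vi, vii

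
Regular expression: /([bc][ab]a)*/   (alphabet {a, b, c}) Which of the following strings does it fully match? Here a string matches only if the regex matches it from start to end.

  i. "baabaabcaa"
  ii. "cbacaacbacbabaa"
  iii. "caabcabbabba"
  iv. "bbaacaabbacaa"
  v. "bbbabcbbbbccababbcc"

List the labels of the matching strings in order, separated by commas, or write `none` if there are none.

ii

i. "baabaabcaa" → no match
ii → match
iii. "caabcabbabba" → no match
iv → no match
v → no match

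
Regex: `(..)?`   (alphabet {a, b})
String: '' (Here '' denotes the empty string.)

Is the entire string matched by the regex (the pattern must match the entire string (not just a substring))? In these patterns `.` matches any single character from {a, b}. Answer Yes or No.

Yes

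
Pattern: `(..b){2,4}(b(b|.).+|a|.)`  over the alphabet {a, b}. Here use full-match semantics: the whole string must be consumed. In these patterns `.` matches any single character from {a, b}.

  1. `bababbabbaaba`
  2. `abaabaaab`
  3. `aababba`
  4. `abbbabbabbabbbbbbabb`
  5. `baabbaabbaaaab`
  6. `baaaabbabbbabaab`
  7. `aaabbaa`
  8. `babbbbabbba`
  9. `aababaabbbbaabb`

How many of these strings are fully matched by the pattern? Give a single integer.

1 → match
2 → no match
3 → match
4 → match
5 → no match
6 → no match
7 → no match
8 → no match
9 → no match
Total matched: 3

3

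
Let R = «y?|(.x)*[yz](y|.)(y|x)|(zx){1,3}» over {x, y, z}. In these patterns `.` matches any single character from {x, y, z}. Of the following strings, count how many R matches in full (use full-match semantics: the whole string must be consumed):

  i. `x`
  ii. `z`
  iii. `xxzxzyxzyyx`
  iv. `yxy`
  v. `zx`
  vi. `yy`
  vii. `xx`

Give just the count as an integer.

i → no match
ii → no match
iii → no match
iv → match
v → match
vi → no match
vii → no match
Total matched: 2

2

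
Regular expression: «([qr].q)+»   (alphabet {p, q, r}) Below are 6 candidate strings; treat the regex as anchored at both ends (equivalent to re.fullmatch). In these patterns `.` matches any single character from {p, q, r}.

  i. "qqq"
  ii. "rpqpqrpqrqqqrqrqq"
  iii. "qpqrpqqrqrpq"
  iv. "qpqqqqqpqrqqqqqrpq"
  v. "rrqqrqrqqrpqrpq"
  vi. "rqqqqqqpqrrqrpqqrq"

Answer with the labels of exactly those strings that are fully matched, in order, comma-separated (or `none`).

i, iii, iv, v, vi

i → match
ii → no match
iii → match
iv → match
v → match
vi → match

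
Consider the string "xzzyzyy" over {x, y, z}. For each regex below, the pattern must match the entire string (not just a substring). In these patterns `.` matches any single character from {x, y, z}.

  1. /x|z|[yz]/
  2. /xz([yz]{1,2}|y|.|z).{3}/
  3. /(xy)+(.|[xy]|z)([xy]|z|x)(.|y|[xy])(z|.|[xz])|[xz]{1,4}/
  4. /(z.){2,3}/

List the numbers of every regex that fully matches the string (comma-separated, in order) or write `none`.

1 → no match
2 → match
3 → no match
4 → no match — must start with "z"

2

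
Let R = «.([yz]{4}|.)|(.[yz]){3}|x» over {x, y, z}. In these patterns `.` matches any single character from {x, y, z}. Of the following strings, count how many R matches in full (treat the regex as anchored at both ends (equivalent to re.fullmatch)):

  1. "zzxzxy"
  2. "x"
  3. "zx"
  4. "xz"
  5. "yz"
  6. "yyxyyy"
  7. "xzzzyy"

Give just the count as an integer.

7

1 → match
2 → match
3 → match
4 → match
5 → match
6 → match
7 → match
Total matched: 7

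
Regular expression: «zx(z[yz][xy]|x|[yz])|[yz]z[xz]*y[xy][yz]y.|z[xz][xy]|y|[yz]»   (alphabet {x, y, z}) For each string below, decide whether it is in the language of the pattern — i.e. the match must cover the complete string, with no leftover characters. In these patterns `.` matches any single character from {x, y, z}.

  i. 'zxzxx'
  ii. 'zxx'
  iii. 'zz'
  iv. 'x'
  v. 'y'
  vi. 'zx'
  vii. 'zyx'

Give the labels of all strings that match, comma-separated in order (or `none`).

ii, v

i → no match
ii → match
iii → no match
iv → no match
v → match
vi → no match
vii → no match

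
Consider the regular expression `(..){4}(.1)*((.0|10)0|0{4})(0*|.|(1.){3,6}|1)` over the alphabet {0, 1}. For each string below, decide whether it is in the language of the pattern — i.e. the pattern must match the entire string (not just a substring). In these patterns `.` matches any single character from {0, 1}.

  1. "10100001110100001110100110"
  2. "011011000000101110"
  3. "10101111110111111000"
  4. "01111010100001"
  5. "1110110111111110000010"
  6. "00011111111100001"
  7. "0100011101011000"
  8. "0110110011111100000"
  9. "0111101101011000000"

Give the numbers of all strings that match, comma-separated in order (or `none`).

2, 3, 6, 7, 8, 9

1 → no match
2 → match
3 → match
4 → no match
5 → no match
6 → match
7 → match
8 → match
9 → match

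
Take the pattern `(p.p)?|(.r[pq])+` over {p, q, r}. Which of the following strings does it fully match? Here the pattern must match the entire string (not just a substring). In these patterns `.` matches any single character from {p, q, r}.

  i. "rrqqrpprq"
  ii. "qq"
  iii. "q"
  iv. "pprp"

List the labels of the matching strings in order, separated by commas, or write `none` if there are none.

i

i → match
ii → no match
iii → no match
iv → no match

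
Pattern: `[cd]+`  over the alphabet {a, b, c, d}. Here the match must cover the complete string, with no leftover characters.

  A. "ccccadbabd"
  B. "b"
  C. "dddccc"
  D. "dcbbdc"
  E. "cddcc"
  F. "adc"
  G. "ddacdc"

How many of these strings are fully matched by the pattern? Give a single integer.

A → no match
B → no match
C → match
D → no match
E → match
F → no match
G → no match
Total matched: 2

2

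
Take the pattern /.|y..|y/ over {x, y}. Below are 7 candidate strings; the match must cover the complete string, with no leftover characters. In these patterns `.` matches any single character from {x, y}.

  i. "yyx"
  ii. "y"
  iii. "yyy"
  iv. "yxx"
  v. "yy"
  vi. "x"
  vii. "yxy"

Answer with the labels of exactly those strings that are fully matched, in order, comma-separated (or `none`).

i → match
ii → match
iii → match
iv → match
v → no match
vi → match
vii → match

i, ii, iii, iv, vi, vii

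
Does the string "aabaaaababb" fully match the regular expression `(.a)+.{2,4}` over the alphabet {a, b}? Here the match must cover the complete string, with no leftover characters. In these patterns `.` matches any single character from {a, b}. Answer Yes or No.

No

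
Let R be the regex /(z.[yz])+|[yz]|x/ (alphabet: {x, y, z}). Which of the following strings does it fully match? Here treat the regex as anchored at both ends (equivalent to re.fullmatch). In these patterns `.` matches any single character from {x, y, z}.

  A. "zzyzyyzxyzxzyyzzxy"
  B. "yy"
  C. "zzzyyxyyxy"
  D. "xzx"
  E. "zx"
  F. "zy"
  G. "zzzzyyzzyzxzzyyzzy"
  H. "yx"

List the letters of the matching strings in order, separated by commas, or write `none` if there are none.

G

A → no match
B → no match
C → no match
D → no match
E → no match
F → no match
G → match
H → no match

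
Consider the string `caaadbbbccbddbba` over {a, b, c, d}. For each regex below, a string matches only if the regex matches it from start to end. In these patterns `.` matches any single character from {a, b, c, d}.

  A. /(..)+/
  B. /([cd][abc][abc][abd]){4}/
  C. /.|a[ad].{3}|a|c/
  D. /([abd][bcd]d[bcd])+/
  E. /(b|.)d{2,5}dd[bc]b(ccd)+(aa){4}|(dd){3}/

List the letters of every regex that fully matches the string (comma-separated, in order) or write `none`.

A, B

A → match
B → match
C → no match
D → no match
E → no match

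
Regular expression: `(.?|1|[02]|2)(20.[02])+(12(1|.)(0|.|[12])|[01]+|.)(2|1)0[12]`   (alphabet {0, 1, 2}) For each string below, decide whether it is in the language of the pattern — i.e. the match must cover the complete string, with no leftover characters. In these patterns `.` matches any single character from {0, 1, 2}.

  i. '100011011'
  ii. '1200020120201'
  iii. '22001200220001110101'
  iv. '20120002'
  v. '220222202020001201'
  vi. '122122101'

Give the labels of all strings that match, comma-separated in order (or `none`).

i → no match
ii → match
iii → no match
iv → no match
v → no match
vi → no match

ii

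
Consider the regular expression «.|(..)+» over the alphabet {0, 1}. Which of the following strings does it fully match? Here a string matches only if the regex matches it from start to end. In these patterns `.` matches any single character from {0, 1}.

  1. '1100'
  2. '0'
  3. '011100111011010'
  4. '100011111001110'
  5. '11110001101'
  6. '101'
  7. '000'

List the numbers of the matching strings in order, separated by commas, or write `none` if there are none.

1, 2

1 → match
2 → match
3 → no match
4 → no match
5 → no match
6 → no match
7 → no match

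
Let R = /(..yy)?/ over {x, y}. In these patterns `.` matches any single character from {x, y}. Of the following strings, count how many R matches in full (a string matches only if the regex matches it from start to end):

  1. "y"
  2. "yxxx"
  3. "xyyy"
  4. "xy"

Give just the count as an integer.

1

1 → no match
2 → no match
3 → match
4 → no match
Total matched: 1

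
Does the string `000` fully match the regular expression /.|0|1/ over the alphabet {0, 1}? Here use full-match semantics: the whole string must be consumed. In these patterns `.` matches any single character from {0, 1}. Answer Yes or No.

No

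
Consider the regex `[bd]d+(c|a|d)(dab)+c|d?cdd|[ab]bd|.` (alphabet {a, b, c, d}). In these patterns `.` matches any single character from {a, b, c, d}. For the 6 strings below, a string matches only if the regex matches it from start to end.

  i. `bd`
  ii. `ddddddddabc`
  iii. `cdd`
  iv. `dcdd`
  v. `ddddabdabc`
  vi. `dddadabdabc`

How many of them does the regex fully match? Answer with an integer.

5

i → no match
ii → match
iii → match
iv → match
v → match
vi → match
Total matched: 5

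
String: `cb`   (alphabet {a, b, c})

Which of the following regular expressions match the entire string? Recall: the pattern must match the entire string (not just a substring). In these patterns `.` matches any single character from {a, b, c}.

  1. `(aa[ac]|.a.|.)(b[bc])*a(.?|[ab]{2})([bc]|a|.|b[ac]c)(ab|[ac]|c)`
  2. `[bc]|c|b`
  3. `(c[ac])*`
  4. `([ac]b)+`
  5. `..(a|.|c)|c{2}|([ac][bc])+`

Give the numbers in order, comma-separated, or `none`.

4, 5

1 → no match
2 → no match
3 → no match
4 → match
5 → match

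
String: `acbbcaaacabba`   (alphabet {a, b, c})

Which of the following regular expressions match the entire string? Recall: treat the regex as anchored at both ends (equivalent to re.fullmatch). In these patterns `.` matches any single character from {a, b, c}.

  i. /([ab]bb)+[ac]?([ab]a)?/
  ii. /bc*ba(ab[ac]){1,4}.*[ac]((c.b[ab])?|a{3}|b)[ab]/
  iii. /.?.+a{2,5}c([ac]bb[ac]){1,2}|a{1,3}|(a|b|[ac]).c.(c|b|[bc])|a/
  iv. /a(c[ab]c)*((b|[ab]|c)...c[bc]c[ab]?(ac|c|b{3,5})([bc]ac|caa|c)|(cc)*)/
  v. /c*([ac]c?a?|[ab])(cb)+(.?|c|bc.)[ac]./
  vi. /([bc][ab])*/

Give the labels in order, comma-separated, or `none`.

iii

i → no match
ii → no match — must start with `b`
iii → match
iv → no match
v → no match
vi → no match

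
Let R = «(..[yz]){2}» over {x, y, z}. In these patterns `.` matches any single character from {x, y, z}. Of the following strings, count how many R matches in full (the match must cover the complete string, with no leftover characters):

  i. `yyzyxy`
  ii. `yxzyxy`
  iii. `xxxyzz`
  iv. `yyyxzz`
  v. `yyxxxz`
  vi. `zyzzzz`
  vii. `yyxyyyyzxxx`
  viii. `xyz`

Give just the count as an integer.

i. `yyzyxy` → match
ii. `yxzyxy` → match
iii. `xxxyzz` → no match
iv. `yyyxzz` → match
v. `yyxxxz` → no match
vi. `zyzzzz` → match
vii. `yyxyyyyzxxx` → no match
viii. `xyz` → no match
Total matched: 4

4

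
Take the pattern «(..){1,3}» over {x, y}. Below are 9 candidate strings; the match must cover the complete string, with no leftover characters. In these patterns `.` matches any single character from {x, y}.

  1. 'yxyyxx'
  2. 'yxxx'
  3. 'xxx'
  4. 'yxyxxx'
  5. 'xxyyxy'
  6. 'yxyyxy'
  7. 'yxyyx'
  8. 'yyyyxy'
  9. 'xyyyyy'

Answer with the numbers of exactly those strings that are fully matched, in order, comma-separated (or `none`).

1, 2, 4, 5, 6, 8, 9

1 → match
2 → match
3 → no match
4 → match
5 → match
6 → match
7 → no match
8 → match
9 → match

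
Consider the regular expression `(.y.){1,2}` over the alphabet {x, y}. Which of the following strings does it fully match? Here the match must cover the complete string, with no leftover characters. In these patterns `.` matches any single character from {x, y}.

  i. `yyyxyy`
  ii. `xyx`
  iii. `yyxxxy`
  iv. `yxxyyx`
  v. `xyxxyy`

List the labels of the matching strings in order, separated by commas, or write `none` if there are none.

i → match
ii → match
iii → no match
iv → no match
v → match

i, ii, v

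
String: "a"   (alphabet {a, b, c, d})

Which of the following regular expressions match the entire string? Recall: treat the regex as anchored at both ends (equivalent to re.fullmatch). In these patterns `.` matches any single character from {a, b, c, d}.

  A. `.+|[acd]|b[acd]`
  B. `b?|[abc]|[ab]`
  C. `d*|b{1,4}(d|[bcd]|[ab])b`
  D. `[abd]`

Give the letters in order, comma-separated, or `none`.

A → match
B → match
C → no match
D → match

A, B, D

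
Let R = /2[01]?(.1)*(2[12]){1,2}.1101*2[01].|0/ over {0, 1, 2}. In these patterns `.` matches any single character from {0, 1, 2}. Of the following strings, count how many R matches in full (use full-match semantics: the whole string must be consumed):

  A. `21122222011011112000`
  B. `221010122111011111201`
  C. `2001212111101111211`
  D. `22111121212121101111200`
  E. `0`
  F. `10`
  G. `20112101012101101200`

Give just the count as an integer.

4

A → no match
B → match
C → match
D → no match
E → match
F → no match
G → match
Total matched: 4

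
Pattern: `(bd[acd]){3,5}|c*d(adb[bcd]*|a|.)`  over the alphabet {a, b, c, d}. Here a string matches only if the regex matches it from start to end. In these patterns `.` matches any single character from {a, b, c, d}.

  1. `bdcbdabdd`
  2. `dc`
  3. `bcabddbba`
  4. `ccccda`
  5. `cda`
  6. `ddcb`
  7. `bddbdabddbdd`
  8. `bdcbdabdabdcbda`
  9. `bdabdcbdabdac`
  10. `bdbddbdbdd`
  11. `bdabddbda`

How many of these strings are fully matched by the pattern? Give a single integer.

7

1 → match
2 → match
3 → no match
4 → match
5 → match
6 → no match
7 → match
8 → match
9 → no match
10 → no match
11 → match
Total matched: 7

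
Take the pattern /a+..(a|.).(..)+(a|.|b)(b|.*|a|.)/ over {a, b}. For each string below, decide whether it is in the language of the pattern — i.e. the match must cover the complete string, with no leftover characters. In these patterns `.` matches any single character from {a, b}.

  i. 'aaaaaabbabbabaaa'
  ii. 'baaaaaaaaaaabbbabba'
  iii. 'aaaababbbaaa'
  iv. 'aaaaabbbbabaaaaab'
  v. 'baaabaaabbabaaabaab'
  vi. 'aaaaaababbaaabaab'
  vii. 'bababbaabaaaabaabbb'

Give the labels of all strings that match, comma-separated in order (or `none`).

i, iii, iv, vi

i → match
ii → no match — must start with 'a'
iii → match
iv → match
v → no match — must start with 'a'
vi → match
vii → no match — must start with 'a'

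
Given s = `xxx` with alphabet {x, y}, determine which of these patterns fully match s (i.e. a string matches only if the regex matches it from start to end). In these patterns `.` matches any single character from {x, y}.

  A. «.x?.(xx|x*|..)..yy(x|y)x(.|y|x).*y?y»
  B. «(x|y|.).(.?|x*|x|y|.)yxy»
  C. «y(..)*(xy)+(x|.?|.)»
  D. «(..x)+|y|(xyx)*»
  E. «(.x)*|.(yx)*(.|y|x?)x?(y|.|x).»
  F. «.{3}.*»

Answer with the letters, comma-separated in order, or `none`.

A → no match — must end with `y`
B → no match — must end with `yxy`
C → no match — must start with `y`
D → match
E → match
F → match

D, E, F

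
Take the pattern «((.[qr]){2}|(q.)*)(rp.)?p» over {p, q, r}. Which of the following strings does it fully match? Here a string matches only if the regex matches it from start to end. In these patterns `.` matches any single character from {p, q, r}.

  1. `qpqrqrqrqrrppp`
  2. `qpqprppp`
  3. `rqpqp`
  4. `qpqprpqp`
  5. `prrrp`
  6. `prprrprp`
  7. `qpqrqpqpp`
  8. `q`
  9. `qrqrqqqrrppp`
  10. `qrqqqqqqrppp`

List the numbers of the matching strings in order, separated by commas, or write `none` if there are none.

1, 2, 3, 4, 5, 6, 7, 9, 10

1 → match
2 → match
3 → match
4 → match
5 → match
6 → match
7 → match
8 → no match — must end with `p`
9 → match
10 → match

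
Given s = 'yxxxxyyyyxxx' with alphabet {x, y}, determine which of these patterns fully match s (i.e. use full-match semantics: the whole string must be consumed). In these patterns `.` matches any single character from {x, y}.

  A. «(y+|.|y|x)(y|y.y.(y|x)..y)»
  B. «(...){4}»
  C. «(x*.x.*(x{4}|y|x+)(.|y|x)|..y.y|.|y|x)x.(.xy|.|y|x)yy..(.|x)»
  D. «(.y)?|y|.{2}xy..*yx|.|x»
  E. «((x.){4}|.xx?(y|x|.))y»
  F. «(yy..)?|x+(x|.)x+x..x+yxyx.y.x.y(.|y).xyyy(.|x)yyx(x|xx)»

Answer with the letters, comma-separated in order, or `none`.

B, C

A → no match — must end with 'y'
B → match
C → match
D → no match
E → no match — must end with 'y'
F → no match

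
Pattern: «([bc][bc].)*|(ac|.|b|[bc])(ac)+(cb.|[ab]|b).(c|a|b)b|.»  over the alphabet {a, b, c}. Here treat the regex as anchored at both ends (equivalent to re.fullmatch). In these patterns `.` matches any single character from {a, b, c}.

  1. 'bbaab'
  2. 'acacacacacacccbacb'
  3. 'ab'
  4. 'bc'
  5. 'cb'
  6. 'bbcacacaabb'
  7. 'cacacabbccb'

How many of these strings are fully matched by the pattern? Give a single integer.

1. 'bbaab' → no match
2 → no match
3. 'ab' → no match
4. 'bc' → no match
5. 'cb' → no match
6. 'bbcacacaabb' → no match
7. 'cacacabbccb' → no match
Total matched: 0

0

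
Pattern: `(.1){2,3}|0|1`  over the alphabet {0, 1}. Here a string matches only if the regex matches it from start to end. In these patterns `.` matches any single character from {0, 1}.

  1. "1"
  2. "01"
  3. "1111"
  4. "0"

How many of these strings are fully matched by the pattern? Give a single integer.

1. "1" → match
2. "01" → no match
3. "1111" → match
4. "0" → match
Total matched: 3

3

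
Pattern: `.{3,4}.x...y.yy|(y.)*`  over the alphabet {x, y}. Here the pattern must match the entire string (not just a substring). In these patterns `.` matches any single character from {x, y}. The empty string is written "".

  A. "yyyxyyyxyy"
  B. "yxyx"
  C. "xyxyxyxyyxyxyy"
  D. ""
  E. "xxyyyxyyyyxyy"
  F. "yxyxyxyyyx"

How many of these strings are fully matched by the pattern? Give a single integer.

A. "yyyxyyyxyy" → match
B. "yxyx" → match
C → no match
D. "" → match
E → match
F. "yxyxyxyyyx" → match
Total matched: 5

5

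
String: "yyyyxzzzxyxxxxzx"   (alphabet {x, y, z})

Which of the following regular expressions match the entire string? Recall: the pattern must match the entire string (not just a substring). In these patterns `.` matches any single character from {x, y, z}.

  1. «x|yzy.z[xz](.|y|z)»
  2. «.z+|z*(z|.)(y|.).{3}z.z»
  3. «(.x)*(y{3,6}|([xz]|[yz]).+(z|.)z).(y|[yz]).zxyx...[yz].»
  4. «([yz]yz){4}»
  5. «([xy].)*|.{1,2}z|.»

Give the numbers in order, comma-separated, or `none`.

3

1 → no match
2 → no match — must end with "z"
3 → match
4 → no match — must end with "yz"
5 → no match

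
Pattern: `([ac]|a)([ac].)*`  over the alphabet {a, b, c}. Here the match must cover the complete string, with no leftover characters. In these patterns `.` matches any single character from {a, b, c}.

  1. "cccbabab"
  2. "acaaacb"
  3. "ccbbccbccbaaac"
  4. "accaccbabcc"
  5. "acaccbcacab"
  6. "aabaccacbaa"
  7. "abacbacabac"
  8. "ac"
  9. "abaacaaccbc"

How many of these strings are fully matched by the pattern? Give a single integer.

3

1 → no match
2 → match
3 → no match
4 → match
5 → no match
6 → match
7 → no match
8 → no match
9 → no match
Total matched: 3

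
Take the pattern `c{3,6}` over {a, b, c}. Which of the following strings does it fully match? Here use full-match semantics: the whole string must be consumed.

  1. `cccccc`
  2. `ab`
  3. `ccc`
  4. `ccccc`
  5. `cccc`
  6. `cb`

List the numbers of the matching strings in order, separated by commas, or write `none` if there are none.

1, 3, 4, 5

1 → match
2 → no match — must start with `c`
3 → match
4 → match
5 → match
6 → no match — must end with `c`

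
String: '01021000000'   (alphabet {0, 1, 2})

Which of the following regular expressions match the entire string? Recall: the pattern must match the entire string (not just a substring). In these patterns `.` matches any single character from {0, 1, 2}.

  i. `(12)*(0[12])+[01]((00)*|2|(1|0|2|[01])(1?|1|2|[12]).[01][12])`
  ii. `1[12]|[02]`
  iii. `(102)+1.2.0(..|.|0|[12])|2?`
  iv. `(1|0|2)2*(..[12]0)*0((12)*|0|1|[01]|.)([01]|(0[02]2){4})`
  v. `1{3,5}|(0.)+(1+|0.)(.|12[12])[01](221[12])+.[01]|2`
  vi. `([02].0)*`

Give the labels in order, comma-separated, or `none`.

i

i → match
ii → no match
iii → no match
iv → no match
v → no match
vi → no match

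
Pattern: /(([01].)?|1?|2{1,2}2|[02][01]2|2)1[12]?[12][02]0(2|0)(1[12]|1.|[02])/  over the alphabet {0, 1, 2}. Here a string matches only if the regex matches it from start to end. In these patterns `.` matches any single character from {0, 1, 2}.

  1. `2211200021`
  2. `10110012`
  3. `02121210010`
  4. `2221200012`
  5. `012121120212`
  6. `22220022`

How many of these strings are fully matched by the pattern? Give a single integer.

1

1 → no match
2 → no match
3 → no match
4 → match
5 → no match
6 → no match
Total matched: 1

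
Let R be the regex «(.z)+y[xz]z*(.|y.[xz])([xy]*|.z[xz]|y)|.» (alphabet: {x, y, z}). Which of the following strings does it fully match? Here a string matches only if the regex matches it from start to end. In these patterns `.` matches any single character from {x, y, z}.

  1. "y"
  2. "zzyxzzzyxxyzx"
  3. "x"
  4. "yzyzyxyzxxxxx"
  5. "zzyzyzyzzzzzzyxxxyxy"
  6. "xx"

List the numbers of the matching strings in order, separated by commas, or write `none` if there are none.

1 → match
2 → match
3 → match
4 → match
5 → match
6 → no match

1, 2, 3, 4, 5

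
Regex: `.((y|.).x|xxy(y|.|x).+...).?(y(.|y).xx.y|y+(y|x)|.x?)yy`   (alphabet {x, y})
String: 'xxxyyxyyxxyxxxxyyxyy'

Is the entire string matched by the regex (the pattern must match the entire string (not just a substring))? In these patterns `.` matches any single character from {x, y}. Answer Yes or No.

Yes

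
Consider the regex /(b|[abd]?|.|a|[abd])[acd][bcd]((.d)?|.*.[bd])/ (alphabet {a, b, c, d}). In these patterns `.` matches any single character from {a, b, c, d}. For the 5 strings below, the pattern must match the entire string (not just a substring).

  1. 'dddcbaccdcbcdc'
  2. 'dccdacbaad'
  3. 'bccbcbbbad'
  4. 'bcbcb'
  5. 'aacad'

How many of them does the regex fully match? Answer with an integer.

1 → no match
2. 'dccdacbaad' → match
3. 'bccbcbbbad' → match
4. 'bcbcb' → match
5. 'aacad' → match
Total matched: 4

4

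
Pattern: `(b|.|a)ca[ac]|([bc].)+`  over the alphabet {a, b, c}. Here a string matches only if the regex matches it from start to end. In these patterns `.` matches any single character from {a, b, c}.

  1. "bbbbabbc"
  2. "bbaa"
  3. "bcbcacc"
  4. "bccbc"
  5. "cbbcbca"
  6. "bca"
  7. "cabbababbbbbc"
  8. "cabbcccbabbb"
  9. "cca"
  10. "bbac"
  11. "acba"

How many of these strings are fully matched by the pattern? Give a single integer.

1 → no match
2 → no match
3 → no match
4 → no match
5 → no match
6 → no match
7 → no match
8 → no match
9 → no match
10 → no match
11 → no match
Total matched: 0

0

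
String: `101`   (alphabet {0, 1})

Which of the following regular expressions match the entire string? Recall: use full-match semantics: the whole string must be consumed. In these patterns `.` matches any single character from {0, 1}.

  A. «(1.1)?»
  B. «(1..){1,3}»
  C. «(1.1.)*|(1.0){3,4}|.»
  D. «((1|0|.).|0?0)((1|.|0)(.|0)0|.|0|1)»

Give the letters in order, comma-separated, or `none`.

A → match
B → match
C → no match
D → match

A, B, D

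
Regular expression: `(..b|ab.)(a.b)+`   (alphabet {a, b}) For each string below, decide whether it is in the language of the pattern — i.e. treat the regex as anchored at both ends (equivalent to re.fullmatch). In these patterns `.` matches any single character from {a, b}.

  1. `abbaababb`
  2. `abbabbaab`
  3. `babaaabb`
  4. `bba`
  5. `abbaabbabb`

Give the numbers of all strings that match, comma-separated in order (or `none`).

1. `abbaababb` → match
2. `abbabbaab` → match
3. `babaaabb` → no match
4. `bba` → no match — must end with `b`
5. `abbaabbabb` → no match

1, 2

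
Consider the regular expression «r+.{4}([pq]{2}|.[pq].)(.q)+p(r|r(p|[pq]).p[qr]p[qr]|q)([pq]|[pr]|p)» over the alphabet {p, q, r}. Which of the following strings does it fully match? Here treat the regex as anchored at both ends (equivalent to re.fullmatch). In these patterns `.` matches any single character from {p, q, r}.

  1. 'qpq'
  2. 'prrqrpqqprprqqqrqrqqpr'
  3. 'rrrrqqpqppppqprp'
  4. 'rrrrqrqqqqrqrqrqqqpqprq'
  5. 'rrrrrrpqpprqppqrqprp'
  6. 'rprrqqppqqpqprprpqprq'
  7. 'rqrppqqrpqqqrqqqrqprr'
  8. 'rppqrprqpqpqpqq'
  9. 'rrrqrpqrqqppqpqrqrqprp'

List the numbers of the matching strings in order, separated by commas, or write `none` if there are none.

1 → no match — must start with 'r'
2 → no match — must start with 'r'
3 → match
4 → match
5 → match
6 → match
7 → match
8 → no match
9 → no match

3, 4, 5, 6, 7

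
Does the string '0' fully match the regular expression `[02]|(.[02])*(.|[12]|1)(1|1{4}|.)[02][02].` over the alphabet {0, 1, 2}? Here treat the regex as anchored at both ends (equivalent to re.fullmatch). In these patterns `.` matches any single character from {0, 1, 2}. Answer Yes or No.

Yes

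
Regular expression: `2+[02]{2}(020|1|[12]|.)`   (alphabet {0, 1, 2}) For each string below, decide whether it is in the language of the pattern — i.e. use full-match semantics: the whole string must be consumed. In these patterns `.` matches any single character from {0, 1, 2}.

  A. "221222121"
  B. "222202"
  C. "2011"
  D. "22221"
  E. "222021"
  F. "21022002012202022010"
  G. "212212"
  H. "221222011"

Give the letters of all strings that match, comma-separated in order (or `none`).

A → no match
B → match
C → no match
D → match
E → match
F → no match
G → no match
H → no match

B, D, E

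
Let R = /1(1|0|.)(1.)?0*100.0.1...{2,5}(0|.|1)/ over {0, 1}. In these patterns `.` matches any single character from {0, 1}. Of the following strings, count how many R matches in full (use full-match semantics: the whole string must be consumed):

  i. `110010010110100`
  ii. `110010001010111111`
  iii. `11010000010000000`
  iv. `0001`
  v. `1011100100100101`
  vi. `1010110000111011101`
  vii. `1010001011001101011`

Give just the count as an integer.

2

i → no match
ii → no match
iii → match
iv. `0001` → no match — must start with `1`
v → match
vi → no match
vii → no match
Total matched: 2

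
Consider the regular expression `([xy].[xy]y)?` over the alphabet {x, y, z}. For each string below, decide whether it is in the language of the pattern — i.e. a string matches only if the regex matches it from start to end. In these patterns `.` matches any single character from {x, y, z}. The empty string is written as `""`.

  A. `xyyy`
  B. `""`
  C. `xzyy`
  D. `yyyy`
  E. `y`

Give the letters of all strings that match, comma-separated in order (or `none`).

A, B, C, D

A → match
B → match
C → match
D → match
E → no match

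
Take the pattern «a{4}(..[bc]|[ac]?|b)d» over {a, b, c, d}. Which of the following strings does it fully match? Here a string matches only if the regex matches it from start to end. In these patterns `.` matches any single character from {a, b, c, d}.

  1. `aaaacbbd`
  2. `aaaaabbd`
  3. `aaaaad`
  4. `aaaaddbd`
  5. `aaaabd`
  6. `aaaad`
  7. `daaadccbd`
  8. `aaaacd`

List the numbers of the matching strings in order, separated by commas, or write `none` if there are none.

1 → match
2 → match
3 → match
4 → match
5 → match
6 → match
7 → no match — must start with `a`
8 → match

1, 2, 3, 4, 5, 6, 8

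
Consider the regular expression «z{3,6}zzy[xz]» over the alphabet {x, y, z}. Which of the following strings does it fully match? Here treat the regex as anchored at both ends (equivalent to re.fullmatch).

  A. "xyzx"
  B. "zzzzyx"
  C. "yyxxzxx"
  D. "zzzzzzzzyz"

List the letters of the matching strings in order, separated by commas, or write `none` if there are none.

A. "xyzx" → no match — must start with "z"
B. "zzzzyx" → no match
C. "yyxxzxx" → no match — must start with "z"
D. "zzzzzzzzyz" → match

D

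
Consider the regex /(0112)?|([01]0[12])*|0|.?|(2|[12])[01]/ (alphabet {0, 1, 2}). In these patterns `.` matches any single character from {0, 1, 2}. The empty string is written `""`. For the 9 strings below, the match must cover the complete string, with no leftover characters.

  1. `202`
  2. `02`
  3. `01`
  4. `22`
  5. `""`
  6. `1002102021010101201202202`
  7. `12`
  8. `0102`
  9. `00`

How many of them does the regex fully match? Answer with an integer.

1 → no match
2 → no match
3 → no match
4 → no match
5 → match
6 → no match
7 → no match
8 → no match
9 → no match
Total matched: 1

1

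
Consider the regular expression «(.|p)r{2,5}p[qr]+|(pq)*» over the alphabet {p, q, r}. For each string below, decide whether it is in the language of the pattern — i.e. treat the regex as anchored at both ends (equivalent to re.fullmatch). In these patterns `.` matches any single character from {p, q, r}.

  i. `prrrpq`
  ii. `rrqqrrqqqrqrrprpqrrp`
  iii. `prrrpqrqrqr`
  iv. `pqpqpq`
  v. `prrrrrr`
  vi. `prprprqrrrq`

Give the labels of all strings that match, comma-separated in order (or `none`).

i, iii, iv

i → match
ii → no match
iii → match
iv → match
v → no match
vi → no match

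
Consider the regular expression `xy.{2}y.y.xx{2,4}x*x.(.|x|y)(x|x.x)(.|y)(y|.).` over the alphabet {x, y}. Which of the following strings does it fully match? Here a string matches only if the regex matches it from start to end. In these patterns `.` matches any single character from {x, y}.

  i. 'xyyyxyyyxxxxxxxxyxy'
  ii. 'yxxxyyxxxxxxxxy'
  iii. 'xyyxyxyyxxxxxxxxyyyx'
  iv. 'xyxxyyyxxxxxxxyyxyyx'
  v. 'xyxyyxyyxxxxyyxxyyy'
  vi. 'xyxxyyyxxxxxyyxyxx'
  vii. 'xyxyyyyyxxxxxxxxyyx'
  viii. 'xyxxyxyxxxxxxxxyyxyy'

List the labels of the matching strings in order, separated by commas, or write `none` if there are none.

i → no match
ii → no match — must start with 'xy'
iii → no match
iv → match
v → no match
vi → match
vii → match
viii → no match

iv, vi, vii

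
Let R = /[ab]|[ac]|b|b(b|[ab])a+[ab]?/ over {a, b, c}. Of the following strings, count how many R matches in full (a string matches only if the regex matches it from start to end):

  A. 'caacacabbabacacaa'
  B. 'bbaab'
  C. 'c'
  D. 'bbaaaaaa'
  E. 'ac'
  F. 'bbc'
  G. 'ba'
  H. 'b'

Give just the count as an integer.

A → no match
B → match
C → match
D → match
E → no match
F → no match
G → no match
H → match
Total matched: 4

4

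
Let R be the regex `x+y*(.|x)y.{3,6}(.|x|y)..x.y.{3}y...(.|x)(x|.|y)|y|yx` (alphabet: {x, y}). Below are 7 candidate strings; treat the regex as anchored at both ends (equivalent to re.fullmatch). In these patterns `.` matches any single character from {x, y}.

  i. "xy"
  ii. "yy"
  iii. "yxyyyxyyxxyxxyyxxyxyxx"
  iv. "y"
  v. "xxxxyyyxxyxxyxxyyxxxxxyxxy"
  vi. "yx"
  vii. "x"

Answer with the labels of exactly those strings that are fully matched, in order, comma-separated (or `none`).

iv, vi

i → no match
ii → no match
iii → no match
iv → match
v → no match
vi → match
vii → no match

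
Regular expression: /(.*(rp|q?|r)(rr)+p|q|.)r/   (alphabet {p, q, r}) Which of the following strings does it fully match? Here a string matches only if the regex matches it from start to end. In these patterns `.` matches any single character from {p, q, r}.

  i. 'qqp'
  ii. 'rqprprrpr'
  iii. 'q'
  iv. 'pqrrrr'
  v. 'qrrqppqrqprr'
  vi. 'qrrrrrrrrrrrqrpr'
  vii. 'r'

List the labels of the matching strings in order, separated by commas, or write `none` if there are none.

i. 'qqp' → no match — must end with 'r'
ii. 'rqprprrpr' → match
iii. 'q' → no match — must end with 'r'
iv. 'pqrrrr' → no match
v. 'qrrqppqrqprr' → no match
vi → no match
vii. 'r' → no match

ii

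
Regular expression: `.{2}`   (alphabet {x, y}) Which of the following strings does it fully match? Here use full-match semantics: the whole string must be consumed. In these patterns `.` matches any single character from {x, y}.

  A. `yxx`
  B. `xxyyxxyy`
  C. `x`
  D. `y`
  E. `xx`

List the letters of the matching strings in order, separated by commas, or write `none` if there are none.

E

A → no match
B → no match
C → no match
D → no match
E → match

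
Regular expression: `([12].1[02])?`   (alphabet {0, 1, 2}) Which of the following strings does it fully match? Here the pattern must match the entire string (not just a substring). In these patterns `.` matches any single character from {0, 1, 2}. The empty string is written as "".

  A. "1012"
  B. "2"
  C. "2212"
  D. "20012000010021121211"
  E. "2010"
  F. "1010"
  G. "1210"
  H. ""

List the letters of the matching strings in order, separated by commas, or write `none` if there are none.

A, C, E, F, G, H

A → match
B → no match
C → match
D → no match
E → match
F → match
G → match
H → match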